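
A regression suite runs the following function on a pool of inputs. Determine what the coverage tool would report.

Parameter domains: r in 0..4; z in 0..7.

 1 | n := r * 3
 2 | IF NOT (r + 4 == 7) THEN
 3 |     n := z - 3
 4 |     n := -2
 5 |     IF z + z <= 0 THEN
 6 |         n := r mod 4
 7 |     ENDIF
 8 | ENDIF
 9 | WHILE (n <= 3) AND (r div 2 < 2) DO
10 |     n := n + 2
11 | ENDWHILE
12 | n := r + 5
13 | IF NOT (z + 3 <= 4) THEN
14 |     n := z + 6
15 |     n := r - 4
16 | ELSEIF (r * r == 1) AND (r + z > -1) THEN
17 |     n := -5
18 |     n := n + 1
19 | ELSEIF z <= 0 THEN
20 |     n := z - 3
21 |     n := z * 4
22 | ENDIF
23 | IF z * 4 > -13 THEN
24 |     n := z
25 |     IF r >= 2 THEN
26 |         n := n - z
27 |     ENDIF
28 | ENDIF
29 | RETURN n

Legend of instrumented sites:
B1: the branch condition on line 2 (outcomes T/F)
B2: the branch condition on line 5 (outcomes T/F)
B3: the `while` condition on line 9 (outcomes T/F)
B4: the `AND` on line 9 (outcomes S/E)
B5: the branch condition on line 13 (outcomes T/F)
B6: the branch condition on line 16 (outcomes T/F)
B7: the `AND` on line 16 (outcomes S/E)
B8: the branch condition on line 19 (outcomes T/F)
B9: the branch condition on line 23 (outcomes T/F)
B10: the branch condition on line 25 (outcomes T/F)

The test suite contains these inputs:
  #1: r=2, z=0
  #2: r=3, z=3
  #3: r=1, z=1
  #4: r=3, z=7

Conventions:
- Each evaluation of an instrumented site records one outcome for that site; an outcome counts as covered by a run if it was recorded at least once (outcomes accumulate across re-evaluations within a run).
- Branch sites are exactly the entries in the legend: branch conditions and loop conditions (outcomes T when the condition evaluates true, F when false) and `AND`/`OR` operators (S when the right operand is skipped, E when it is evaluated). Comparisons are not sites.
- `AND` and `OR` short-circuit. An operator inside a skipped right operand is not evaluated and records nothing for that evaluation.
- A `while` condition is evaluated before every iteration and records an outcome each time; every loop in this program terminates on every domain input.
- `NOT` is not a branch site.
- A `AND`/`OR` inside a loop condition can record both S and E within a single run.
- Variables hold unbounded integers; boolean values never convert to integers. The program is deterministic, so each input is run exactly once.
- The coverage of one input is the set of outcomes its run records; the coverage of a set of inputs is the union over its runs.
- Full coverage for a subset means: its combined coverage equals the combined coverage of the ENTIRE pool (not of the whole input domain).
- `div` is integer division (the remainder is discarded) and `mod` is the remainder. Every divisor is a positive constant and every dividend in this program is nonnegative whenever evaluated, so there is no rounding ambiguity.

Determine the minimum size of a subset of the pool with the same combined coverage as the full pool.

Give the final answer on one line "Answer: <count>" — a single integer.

input #1 (r=2, z=0): events B1->T, B2->T, B4->E, B3->T, B4->S, B3->F, B5->F, B7->S, B6->F, B8->T, B9->T, B10->T; covers B1=T, B2=T, B3=T, B3=F, B4=S, B4=E, B5=F, B6=F, B7=S, B8=T, B9=T, B10=T
input #2 (r=3, z=3): events B1->F, B4->S, B3->F, B5->T, B9->T, B10->T; covers B1=F, B3=F, B4=S, B5=T, B9=T, B10=T
input #3 (r=1, z=1): events B1->T, B2->F, B4->E, B3->T, B4->E, B3->T, B4->E, B3->T, B4->S, B3->F, B5->F, B7->E, B6->T, B9->T, ...; covers B1=T, B2=F, B3=T, B3=F, B4=S, B4=E, B5=F, B6=T, B7=E, B9=T, B10=F
input #4 (r=3, z=7): events B1->F, B4->S, B3->F, B5->T, B9->T, B10->T; covers B1=F, B3=F, B4=S, B5=T, B9=T, B10=T
pool-wide coverage (18 outcomes): B1=T, B1=F, B2=T, B2=F, B3=T, B3=F, B4=S, B4=E, B5=T, B5=F, B6=T, B6=F, B7=S, B7=E, B8=T, B9=T, B10=T, B10=F
size 1 is not enough: best union over all size-1 subsets is 12/18
size 2 is not enough: best union over all size-2 subsets is 16/18
the canonical winner is {1, 2, 3}: size 3, full 18-outcome coverage, earliest index list among size-3 covers

Answer: 3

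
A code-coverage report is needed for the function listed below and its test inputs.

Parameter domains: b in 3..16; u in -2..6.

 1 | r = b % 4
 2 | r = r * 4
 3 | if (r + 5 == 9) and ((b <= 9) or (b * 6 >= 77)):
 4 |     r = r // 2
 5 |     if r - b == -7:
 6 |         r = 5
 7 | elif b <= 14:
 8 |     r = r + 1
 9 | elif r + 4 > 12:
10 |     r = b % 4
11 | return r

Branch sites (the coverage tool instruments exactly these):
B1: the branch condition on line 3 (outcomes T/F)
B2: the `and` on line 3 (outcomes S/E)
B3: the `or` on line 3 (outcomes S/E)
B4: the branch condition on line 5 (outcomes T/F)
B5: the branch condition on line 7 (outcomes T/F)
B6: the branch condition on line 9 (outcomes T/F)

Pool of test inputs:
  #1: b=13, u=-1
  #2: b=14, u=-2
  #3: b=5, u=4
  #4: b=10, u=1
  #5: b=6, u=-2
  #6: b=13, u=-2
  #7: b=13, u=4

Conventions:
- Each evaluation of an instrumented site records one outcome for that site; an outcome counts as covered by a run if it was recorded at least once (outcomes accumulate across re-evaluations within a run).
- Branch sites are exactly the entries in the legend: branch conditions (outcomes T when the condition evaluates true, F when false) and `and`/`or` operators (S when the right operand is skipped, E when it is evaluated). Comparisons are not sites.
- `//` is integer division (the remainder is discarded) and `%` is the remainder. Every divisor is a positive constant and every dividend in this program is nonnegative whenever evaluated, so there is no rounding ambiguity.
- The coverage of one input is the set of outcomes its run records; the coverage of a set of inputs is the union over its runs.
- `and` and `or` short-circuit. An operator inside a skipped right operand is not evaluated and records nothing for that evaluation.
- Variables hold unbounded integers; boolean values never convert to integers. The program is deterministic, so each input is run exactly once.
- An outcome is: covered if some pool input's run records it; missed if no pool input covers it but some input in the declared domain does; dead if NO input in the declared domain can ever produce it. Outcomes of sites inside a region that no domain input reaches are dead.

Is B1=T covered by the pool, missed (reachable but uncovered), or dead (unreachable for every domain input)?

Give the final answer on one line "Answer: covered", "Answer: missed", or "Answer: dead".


B1=T is recorded by pool input(s) 1, 3, 6, 7 -> covered
Answer: covered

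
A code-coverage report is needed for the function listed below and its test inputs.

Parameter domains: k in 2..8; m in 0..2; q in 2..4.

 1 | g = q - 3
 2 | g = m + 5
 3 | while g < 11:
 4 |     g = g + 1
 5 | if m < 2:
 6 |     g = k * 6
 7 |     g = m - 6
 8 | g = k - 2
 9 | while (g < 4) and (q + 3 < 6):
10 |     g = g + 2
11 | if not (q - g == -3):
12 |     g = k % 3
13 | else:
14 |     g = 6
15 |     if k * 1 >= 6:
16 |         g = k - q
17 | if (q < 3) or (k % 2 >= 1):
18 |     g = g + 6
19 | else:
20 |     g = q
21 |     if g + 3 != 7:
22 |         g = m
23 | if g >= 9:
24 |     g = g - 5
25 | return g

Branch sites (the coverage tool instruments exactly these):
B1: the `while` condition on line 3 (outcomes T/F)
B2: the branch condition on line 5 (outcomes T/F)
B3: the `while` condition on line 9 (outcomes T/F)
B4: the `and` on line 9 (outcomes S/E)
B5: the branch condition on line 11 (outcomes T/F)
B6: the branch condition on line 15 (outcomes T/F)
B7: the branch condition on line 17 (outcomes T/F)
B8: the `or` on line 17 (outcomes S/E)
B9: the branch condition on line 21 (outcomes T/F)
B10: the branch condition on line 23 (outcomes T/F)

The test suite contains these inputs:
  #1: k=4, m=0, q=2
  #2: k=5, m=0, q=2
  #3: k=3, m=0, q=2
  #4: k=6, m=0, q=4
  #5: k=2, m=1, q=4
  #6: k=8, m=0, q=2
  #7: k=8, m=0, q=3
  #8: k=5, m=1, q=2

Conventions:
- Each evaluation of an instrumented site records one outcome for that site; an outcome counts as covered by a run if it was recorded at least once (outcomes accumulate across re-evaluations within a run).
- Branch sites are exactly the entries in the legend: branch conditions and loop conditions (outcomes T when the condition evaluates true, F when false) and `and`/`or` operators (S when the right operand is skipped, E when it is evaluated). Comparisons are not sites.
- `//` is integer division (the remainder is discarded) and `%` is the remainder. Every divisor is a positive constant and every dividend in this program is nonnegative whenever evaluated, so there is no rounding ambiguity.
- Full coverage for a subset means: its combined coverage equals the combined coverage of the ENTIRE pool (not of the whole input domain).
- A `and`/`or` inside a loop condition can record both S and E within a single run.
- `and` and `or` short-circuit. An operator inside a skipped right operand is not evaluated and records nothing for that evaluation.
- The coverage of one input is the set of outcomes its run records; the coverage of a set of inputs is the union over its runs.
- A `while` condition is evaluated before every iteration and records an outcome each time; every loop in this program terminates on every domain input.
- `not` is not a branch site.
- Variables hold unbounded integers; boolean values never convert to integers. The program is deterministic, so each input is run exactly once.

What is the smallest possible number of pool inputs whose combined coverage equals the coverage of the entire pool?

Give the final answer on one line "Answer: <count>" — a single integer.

test 1 (k=4, m=0, q=2) hits B1=T, B1=F, B2=T, B3=T, B3=F, B4=S, B4=E, B5=T, B7=T, B8=S, B10=F
test 2 (k=5, m=0, q=2) hits B1=T, B1=F, B2=T, B3=T, B3=F, B4=S, B4=E, B5=F, B6=F, B7=T, B8=S, B10=T
test 3 (k=3, m=0, q=2) hits B1=T, B1=F, B2=T, B3=T, B3=F, B4=S, B4=E, B5=F, B6=F, B7=T, B8=S, B10=T
test 4 (k=6, m=0, q=4) hits B1=T, B1=F, B2=T, B3=F, B4=S, B5=T, B7=F, B8=E, B9=F, B10=F
test 5 (k=2, m=1, q=4) hits B1=T, B1=F, B2=T, B3=F, B4=E, B5=T, B7=F, B8=E, B9=F, B10=F
test 6 (k=8, m=0, q=2) hits B1=T, B1=F, B2=T, B3=F, B4=S, B5=T, B7=T, B8=S, B10=F
test 7 (k=8, m=0, q=3) hits B1=T, B1=F, B2=T, B3=F, B4=S, B5=F, B6=T, B7=F, B8=E, B9=T, B10=F
test 8 (k=5, m=1, q=2) hits B1=T, B1=F, B2=T, B3=T, B3=F, B4=S, B4=E, B5=F, B6=F, B7=T, B8=S, B10=T
the full pool covers 19 outcomes: B1=T, B1=F, B2=T, B3=T, B3=F, B4=S, B4=E, B5=T, B5=F, B6=T, B6=F, B7=T, B7=F, B8=S, B8=E, B9=T, B9=F, B10=T, B10=F
no size-1 subset reaches all 19 outcomes (best union: 12/19)
no size-2 subset reaches all 19 outcomes (best union: 17/19)
inputs {2, 4, 7} (size 3) cover everything; no size-3 subset with a lexicographically smaller index list covers all 19

Answer: 3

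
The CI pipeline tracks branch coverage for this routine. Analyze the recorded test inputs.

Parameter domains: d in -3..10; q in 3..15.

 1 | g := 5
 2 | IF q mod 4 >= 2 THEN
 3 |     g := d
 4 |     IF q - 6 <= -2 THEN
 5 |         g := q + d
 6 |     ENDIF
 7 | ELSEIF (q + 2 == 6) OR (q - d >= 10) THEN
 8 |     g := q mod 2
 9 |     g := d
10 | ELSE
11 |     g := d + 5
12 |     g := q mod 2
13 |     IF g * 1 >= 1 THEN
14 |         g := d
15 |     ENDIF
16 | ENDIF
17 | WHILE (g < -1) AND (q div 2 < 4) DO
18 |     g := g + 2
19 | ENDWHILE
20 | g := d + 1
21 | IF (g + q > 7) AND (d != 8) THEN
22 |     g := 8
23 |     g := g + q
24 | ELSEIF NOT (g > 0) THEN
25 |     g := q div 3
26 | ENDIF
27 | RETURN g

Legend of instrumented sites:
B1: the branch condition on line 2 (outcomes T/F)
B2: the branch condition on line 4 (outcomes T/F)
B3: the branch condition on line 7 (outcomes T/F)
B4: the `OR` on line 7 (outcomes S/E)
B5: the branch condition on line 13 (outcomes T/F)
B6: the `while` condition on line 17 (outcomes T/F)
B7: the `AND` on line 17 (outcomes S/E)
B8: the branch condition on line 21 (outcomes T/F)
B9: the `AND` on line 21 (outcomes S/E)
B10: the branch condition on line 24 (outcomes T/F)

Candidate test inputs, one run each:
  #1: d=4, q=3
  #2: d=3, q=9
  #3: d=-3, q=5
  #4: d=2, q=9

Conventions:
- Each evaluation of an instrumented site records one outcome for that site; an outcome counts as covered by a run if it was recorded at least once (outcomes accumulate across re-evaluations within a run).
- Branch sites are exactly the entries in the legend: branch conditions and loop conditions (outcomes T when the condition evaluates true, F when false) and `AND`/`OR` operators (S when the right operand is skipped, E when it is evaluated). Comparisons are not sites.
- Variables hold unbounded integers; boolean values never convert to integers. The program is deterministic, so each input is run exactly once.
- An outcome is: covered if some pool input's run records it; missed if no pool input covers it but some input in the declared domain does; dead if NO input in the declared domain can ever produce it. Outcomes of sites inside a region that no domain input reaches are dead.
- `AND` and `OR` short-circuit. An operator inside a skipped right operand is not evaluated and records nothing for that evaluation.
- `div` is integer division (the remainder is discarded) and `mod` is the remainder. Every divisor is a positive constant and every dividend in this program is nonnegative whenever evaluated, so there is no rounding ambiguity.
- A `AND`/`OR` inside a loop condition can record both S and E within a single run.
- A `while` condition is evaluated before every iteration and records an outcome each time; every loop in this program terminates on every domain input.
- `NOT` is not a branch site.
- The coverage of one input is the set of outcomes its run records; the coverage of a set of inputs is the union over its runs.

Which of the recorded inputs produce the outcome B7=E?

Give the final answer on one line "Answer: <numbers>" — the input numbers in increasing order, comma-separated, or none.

input #1 (d=4, q=3): misses B7=E
input #2 (d=3, q=9): misses B7=E
input #3 (d=-3, q=5): covers B7=E
input #4 (d=2, q=9): misses B7=E

Answer: 3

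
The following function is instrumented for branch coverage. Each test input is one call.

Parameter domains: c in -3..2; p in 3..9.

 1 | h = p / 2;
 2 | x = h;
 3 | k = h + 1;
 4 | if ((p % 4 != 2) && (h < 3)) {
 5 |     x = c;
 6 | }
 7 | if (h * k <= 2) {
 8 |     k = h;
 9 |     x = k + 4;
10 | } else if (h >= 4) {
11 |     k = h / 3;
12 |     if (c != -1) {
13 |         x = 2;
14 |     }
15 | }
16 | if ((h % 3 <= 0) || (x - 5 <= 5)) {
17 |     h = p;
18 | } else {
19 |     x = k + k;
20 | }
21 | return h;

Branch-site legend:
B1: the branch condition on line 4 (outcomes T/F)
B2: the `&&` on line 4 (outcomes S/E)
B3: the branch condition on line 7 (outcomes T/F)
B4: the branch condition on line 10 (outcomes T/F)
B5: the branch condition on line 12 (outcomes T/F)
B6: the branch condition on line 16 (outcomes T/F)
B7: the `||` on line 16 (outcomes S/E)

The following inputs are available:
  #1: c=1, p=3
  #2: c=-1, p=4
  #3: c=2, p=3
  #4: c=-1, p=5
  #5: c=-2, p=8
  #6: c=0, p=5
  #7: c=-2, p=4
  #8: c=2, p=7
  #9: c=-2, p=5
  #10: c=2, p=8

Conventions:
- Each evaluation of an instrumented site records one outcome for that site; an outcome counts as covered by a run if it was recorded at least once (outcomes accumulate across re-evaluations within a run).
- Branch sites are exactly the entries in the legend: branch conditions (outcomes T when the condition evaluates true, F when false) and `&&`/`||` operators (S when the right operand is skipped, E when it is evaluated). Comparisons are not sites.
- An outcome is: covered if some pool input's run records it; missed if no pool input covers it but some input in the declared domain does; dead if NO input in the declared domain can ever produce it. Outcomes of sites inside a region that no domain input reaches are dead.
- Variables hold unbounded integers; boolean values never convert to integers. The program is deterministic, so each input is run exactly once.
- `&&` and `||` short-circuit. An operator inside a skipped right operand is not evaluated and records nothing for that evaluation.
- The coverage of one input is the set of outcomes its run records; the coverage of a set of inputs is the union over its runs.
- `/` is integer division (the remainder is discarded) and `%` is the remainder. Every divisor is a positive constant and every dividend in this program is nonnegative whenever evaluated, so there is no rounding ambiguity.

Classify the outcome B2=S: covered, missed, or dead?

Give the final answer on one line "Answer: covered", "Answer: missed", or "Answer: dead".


no pool input records B2=S
but domain input (c=-3, p=6) does record it -> reachable, so missed
Answer: missed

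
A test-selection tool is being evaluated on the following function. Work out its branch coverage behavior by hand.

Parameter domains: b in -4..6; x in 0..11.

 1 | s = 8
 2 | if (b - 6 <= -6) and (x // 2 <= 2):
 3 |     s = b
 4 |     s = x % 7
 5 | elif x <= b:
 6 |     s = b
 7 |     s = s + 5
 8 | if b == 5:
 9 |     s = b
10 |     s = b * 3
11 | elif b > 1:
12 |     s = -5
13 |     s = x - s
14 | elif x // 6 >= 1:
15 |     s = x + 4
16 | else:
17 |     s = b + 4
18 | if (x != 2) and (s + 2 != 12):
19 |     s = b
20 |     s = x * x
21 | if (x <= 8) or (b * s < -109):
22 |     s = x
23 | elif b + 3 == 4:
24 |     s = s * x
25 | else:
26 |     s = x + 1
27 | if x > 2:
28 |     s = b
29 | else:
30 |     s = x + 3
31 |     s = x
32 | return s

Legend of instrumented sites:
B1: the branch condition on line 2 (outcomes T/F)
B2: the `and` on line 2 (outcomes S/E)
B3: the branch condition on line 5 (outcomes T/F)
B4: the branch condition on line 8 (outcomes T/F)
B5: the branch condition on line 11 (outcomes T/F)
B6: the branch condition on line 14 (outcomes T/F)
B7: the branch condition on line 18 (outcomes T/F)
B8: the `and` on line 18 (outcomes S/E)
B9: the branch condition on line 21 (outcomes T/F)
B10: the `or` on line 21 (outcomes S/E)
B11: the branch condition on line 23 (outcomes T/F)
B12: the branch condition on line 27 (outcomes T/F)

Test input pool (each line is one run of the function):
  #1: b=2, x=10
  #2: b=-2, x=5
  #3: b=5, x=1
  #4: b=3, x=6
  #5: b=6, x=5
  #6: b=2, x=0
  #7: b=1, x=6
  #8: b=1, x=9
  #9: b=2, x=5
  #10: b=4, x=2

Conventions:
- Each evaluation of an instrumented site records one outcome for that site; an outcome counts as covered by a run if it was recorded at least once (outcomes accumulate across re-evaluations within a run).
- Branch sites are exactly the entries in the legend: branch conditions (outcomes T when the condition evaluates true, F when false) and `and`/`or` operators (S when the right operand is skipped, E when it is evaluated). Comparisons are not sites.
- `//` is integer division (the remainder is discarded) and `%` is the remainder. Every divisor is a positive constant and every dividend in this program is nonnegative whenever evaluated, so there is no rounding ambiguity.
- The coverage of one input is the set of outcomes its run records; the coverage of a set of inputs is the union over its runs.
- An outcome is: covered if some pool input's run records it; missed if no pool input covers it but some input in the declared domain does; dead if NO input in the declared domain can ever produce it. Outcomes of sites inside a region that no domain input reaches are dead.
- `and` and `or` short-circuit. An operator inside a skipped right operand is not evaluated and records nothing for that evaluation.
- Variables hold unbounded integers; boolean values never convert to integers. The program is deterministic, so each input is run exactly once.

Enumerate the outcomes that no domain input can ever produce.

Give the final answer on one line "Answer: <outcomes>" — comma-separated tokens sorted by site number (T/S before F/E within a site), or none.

running all 132 domain inputs and tallying outcomes:
  reachable outcomes have witnesses, e.g. B1=T (e.g. b=-4, x=0), B1=F (e.g. b=-4, x=6), B2=S (e.g. b=1, x=0), B2=E (e.g. b=-4, x=0)

Answer: none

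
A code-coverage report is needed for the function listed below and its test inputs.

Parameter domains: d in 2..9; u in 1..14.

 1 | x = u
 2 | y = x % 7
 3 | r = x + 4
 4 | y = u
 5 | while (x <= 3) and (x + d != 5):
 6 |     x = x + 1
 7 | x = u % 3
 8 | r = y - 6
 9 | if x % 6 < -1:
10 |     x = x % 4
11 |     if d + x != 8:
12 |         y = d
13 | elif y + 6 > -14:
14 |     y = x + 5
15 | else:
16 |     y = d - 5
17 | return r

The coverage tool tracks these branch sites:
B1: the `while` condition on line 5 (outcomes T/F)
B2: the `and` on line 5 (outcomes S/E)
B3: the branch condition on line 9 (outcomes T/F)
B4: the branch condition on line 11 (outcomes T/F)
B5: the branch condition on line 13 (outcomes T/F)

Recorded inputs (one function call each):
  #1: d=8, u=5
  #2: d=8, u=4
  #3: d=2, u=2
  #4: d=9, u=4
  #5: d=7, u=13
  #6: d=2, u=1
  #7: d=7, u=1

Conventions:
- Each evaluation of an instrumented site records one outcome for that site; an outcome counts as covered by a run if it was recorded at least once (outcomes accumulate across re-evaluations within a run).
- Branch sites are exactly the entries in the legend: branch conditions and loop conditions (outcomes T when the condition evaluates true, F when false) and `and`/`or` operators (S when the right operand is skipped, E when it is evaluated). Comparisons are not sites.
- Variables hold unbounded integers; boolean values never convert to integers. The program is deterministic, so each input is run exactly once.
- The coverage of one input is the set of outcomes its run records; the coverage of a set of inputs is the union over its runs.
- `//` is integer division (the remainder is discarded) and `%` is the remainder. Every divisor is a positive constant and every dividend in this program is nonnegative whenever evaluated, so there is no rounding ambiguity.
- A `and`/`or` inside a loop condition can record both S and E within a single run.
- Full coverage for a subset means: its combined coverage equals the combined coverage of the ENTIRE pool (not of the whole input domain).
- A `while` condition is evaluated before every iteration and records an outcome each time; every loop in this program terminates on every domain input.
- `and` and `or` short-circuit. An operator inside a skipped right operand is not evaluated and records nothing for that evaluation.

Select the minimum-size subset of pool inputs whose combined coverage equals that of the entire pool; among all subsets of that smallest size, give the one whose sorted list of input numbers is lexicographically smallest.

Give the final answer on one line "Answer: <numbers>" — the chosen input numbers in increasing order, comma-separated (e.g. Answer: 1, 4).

input #1, d=8, u=5: events B2->S, B1->F, B3->F, B5->T; outcomes B1=F, B2=S, B3=F, B5=T
input #2, d=8, u=4: events B2->S, B1->F, B3->F, B5->T; outcomes B1=F, B2=S, B3=F, B5=T
input #3, d=2, u=2: events B2->E, B1->T, B2->E, B1->F, B3->F, B5->T; outcomes B1=T, B1=F, B2=E, B3=F, B5=T
input #4, d=9, u=4: events B2->S, B1->F, B3->F, B5->T; outcomes B1=F, B2=S, B3=F, B5=T
input #5, d=7, u=13: events B2->S, B1->F, B3->F, B5->T; outcomes B1=F, B2=S, B3=F, B5=T
input #6, d=2, u=1: events B2->E, B1->T, B2->E, B1->T, B2->E, B1->F, B3->F, B5->T; outcomes B1=T, B1=F, B2=E, B3=F, B5=T
input #7, d=7, u=1: events B2->E, B1->T, B2->E, B1->T, B2->E, B1->T, B2->S, B1->F, B3->F, B5->T; outcomes B1=T, B1=F, B2=S, B2=E, B3=F, B5=T
pool-wide coverage (6 outcomes): B1=T, B1=F, B2=S, B2=E, B3=F, B5=T
the canonical winner is {7}: size 1, full 6-outcome coverage, earliest index list among size-1 covers

Answer: 7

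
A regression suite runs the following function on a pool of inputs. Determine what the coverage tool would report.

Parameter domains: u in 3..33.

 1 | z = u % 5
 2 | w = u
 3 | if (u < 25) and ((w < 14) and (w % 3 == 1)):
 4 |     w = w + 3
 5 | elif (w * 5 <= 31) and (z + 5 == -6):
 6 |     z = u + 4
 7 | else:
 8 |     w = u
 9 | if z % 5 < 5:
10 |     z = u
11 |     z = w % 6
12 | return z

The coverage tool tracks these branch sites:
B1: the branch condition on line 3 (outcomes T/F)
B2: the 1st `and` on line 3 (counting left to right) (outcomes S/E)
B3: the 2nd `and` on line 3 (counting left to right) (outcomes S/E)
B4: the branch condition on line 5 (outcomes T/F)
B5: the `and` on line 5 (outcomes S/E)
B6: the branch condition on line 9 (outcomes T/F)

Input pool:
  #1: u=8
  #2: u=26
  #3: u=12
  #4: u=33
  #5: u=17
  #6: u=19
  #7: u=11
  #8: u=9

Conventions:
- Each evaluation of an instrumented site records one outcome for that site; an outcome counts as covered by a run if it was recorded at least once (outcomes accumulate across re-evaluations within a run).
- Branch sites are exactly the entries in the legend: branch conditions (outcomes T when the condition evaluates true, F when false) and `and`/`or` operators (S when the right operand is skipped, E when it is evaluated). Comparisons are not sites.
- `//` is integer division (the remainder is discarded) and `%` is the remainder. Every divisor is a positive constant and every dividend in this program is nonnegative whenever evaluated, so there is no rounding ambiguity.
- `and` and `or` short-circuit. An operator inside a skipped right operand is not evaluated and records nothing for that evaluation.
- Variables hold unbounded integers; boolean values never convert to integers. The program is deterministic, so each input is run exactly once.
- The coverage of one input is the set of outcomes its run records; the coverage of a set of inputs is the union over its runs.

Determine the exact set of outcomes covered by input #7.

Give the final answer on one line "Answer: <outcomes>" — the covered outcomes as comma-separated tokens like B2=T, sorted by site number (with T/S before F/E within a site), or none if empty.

Tracing the run of input #7 (u=11):
  B2->E, B3->E, B1->F, B5->S, B4->F, B6->T
as a set, this run covers: B1=F, B2=E, B3=E, B4=F, B5=S, B6=T

Answer: B1=F, B2=E, B3=E, B4=F, B5=S, B6=T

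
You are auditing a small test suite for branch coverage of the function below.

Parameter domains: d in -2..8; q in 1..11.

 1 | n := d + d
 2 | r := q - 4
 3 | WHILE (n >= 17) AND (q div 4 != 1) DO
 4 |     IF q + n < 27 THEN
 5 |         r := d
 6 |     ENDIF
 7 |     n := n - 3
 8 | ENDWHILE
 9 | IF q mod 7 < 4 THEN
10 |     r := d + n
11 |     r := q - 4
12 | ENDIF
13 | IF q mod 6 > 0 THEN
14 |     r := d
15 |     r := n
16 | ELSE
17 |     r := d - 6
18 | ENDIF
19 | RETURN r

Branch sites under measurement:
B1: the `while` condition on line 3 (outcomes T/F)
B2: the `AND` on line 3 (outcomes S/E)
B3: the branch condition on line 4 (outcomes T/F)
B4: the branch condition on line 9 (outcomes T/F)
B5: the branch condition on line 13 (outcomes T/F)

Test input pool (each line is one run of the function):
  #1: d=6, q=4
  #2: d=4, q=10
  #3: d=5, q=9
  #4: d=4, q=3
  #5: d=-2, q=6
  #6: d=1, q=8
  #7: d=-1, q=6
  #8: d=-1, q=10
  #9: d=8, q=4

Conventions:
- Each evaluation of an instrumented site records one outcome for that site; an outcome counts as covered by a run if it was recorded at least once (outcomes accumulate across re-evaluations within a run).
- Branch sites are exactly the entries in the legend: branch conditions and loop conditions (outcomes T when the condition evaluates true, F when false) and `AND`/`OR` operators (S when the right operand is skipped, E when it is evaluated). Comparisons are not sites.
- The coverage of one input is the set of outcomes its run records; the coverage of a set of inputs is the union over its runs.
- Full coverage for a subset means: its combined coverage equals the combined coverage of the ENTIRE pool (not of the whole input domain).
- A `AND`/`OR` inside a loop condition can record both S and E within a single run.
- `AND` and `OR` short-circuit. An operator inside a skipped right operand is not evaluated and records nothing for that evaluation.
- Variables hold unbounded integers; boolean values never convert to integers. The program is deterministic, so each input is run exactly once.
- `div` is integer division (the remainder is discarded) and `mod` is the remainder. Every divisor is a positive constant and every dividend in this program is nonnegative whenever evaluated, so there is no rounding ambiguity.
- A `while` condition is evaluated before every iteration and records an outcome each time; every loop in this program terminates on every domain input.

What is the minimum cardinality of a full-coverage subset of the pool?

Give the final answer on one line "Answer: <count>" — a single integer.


input #1 (d=6, q=4): events B2->S, B1->F, B4->F, B5->T; covers B1=F, B2=S, B4=F, B5=T
input #2 (d=4, q=10): events B2->S, B1->F, B4->T, B5->T; covers B1=F, B2=S, B4=T, B5=T
input #3 (d=5, q=9): events B2->S, B1->F, B4->T, B5->T; covers B1=F, B2=S, B4=T, B5=T
input #4 (d=4, q=3): events B2->S, B1->F, B4->T, B5->T; covers B1=F, B2=S, B4=T, B5=T
input #5 (d=-2, q=6): events B2->S, B1->F, B4->F, B5->F; covers B1=F, B2=S, B4=F, B5=F
input #6 (d=1, q=8): events B2->S, B1->F, B4->T, B5->T; covers B1=F, B2=S, B4=T, B5=T
input #7 (d=-1, q=6): events B2->S, B1->F, B4->F, B5->F; covers B1=F, B2=S, B4=F, B5=F
input #8 (d=-1, q=10): events B2->S, B1->F, B4->T, B5->T; covers B1=F, B2=S, B4=T, B5=T
input #9 (d=8, q=4): events B2->S, B1->F, B4->F, B5->T; covers B1=F, B2=S, B4=F, B5=T
the full pool covers 6 outcomes: B1=F, B2=S, B4=T, B4=F, B5=T, B5=F
every size-1 subset falls short of the 6 outcomes (best: 4/6)
the canonical winner is {2, 5}: size 2, full 6-outcome coverage, earliest index list among size-2 covers
Answer: 2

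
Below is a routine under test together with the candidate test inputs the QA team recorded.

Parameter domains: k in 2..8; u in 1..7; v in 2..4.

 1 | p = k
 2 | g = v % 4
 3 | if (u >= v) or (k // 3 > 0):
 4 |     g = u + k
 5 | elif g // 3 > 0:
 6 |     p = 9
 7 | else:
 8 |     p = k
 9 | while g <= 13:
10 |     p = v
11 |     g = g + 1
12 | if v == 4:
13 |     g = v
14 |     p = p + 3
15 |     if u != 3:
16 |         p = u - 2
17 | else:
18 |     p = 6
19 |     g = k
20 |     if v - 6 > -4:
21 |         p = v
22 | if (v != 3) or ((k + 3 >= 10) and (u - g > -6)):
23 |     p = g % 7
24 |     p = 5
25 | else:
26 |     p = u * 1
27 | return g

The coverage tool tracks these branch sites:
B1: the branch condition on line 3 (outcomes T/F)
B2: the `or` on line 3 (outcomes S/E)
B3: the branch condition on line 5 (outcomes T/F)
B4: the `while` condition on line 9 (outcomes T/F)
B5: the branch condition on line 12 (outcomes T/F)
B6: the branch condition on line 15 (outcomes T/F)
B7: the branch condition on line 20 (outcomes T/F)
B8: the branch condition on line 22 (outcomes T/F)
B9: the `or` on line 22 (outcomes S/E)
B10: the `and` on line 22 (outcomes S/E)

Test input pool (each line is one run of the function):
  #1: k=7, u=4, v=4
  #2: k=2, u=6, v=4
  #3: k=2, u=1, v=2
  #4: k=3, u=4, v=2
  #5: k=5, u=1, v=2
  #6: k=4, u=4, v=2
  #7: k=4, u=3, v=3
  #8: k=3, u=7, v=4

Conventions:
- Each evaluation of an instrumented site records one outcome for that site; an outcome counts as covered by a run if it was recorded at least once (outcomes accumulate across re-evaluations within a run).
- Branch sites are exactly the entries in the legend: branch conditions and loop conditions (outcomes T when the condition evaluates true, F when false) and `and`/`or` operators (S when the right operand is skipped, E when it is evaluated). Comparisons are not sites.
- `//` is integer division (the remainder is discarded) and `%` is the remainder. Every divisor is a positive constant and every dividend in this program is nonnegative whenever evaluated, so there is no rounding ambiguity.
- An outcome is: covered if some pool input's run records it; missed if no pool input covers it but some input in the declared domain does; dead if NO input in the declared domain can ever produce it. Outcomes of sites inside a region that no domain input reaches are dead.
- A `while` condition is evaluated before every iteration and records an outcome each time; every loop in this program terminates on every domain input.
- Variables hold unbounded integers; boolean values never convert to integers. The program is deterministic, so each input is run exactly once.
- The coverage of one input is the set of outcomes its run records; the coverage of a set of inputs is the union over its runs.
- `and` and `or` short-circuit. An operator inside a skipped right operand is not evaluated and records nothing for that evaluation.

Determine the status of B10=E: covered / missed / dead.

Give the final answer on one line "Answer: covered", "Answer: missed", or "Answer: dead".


no pool input records B10=E
but domain input (k=7, u=1, v=3) does record it -> reachable, so missed
Answer: missed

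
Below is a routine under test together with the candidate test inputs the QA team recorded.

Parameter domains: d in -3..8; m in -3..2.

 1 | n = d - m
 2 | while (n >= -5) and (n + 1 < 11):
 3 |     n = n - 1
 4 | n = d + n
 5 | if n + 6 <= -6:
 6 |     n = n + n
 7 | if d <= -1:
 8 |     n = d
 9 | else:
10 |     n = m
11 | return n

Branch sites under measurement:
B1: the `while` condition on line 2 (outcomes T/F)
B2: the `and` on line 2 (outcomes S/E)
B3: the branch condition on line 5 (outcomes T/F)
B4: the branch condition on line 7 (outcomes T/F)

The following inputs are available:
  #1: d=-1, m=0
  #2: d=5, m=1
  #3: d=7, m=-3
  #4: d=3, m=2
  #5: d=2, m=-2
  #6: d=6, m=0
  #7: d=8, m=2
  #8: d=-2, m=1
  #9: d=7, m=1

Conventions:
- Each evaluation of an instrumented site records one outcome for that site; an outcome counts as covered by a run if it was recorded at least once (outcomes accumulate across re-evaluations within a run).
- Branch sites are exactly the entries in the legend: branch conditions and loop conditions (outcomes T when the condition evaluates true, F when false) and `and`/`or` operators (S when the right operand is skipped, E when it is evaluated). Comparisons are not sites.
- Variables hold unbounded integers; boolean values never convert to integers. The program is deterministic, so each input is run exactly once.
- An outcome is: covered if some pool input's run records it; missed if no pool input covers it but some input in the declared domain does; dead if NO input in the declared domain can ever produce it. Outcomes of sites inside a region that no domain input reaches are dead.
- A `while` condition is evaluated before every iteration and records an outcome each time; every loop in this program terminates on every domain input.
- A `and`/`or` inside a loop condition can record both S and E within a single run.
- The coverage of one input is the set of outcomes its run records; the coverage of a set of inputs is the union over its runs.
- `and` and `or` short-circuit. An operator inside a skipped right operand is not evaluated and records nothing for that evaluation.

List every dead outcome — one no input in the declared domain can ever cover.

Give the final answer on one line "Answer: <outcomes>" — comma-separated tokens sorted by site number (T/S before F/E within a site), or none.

sweeping the full domain (72 inputs) for each outcome:
  B3=T: no domain input ever produces it -> dead
  reachable outcomes have witnesses, e.g. B1=T (e.g. d=-3, m=-3), B1=F (e.g. d=-3, m=-3), B2=S (e.g. d=-3, m=-3), B2=E (e.g. d=-3, m=-3)

Answer: B3=T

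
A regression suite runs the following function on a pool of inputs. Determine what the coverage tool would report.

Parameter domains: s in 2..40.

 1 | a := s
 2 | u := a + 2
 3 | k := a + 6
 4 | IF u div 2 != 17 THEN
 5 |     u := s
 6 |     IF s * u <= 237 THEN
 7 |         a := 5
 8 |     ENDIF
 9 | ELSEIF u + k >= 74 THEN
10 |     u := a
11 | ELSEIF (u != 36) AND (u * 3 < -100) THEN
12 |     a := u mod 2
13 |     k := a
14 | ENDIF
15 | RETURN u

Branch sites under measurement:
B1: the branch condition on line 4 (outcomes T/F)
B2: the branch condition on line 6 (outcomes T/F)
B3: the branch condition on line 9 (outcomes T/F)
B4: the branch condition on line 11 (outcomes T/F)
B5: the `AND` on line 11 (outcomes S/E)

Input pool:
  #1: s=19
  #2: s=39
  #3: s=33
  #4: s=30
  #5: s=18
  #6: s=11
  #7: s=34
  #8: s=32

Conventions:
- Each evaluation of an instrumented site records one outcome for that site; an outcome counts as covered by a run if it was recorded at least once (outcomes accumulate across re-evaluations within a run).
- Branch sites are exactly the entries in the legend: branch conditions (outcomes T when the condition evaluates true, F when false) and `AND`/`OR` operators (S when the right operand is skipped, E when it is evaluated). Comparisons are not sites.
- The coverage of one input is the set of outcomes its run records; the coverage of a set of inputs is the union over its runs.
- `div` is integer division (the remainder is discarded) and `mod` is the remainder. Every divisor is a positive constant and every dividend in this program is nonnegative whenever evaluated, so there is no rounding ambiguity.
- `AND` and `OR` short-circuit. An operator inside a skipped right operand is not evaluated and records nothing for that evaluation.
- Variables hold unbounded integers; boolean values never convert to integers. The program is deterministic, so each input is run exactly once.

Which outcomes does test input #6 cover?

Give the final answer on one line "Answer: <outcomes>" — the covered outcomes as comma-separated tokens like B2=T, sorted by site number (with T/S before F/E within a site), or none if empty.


Running input #6 (s=11), event by event:
  B1->T, B2->T
deduplicating events, the covered set is: B1=T, B2=T
Answer: B1=T, B2=T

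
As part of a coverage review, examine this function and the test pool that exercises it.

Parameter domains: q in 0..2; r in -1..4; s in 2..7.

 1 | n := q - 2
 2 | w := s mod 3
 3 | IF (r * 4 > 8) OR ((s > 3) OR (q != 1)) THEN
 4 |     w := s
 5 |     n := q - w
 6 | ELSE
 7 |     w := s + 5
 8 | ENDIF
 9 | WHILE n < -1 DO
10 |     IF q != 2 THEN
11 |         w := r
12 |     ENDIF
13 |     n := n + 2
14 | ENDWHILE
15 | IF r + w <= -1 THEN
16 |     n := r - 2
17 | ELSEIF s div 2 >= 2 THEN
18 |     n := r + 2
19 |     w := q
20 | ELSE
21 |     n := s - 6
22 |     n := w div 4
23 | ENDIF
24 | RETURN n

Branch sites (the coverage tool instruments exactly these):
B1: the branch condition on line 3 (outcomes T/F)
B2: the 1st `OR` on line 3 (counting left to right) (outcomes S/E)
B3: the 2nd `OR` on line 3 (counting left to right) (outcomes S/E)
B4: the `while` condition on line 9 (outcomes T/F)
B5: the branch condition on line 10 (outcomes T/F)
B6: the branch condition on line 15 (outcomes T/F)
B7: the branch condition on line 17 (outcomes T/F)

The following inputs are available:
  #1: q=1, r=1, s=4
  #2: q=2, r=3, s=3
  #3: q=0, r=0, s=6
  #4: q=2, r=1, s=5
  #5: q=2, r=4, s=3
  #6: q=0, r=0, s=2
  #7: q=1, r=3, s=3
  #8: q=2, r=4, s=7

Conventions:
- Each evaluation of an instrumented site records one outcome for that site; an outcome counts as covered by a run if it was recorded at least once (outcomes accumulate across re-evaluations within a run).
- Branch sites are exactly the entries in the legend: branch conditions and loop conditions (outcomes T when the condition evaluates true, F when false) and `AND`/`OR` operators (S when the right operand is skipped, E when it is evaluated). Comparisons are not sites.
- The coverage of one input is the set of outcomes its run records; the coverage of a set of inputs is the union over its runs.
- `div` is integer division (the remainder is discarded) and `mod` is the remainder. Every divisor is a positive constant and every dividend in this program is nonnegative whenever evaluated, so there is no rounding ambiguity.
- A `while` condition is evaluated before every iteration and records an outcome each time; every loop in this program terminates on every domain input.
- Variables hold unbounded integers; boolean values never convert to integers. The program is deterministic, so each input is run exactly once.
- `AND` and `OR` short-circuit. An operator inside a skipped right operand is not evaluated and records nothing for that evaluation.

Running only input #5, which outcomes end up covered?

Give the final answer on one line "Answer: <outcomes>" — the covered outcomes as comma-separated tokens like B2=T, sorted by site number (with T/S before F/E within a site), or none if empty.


Tracing the run of input #5 (q=2, r=4, s=3):
  B2->S, B1->T, B4->F, B6->F, B7->F
distinct outcomes covered: B1=T, B2=S, B4=F, B6=F, B7=F
Answer: B1=T, B2=S, B4=F, B6=F, B7=F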